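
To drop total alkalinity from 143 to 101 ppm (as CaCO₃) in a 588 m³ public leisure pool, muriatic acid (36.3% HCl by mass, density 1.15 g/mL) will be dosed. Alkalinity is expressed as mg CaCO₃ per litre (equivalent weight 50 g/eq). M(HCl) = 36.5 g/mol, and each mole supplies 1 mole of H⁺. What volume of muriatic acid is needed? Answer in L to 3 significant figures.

43.2 L

Volume: 588 m³ = 588,000 L.
Alkalinity to neutralize: (143 − 101) = 42 mg/L as CaCO₃ × 588,000 L = 24,700 g as CaCO₃.
Equivalents of H⁺ required: 24,700 ÷ 50 g/eq = 493.9 eq = 493.9 mol HCl.
Mass of HCl: 493.9 × 36.5 = 18,030 g.
Mass of 36.3% solution: 18,030 / 0.363 = 49,660 g.
Volume: 49,660 g ÷ 1.15 g/mL = 43,190 mL.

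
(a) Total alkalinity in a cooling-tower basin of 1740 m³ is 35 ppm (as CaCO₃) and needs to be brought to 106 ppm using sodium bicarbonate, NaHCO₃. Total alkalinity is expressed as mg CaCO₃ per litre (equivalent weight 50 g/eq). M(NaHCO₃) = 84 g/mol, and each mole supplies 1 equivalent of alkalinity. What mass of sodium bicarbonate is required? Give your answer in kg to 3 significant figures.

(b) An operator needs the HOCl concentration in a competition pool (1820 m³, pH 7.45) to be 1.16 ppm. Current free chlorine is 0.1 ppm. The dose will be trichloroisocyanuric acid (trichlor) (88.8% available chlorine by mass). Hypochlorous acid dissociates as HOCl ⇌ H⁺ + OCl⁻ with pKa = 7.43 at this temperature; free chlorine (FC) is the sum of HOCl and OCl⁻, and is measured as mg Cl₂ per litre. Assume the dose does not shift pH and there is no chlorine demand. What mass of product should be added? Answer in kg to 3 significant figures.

(a) 208 kg; (b) 4.66 kg

(a) Volume: 1740 m³ = 1,740,000 L.
(a) Alkalinity to add: (106 − 35) = 71 mg/L as CaCO₃ × 1,740,000 L = 123,500 g as CaCO₃.
(a) Equivalents: 123,500 g ÷ 50 g/eq = 2471 eq.
(a) NaHCO₃ supplies 1 eq per mole → 2471 mol.
(a) Mass: 2471 mol × 84 g/mol = 207,500 g.

(b) Volume: 1820 m³ = 1,820,000 L.
(b) [OCl⁻]/[HOCl] = 10^(pH − pKa) = 10^(7.45 − 7.43) = 1.047; fraction as HOCl = 1/(1 + 1.047) = 0.4885.
(b) Free chlorine required for 1.16 ppm HOCl: 1.16 / 0.4885 = 2.375 ppm.
(b) FC to add: 2.375 − 0.1 = 2.275 mg/L as Cl₂.
(b) Cl₂ equivalent: 2.275 mg/L × 1,820,000 L = 4140 g.
(b) Product at 88.8% available Cl: 4140 / 0.888 = 4662 g.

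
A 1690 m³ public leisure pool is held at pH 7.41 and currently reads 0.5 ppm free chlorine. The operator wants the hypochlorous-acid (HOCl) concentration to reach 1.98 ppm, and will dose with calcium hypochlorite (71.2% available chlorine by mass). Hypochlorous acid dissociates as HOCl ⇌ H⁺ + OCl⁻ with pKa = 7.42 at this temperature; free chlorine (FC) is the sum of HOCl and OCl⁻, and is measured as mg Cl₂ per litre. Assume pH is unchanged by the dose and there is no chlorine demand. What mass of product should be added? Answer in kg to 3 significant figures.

8.11 kg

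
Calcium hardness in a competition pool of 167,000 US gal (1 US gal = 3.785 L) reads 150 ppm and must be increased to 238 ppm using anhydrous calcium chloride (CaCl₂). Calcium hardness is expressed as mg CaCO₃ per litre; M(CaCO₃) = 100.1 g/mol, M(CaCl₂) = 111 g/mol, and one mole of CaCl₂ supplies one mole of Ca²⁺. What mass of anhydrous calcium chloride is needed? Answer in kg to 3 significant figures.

61.7 kg

Volume: 167,000 US gal × 3.785 L/gal = 632,095 L.
Hardness to add: (238 − 150) = 88 mg/L as CaCO₃ × 632,095 L = 55,620 g as CaCO₃.
Moles of Ca²⁺ (1 mol Ca²⁺ ≡ 1 mol CaCO₃): 55,620 / 100.1 g/mol = 555.7 mol.
Mass of CaCl₂: 555.7 × 111 = 61,680 g.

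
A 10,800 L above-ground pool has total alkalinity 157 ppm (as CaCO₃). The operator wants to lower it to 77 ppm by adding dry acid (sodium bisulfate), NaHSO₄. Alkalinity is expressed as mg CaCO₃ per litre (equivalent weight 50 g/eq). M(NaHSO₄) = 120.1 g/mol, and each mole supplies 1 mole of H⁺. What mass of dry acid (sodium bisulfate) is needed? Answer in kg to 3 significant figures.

2.08 kg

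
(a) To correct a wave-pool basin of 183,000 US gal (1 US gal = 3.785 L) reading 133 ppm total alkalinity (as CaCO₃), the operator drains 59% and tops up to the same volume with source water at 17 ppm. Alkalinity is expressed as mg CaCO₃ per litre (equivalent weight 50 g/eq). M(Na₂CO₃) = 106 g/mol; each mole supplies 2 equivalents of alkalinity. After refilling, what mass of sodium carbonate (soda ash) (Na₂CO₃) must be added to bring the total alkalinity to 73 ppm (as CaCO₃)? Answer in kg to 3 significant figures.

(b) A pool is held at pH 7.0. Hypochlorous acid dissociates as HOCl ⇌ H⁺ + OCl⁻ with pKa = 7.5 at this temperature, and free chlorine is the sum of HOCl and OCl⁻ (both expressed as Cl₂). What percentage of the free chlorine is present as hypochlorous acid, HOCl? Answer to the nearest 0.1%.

(a) Volume: 183,000 US gal × 3.785 L/gal = 692,655 L.
(a) After draining 59% and refilling: 133 × 0.41 + 17 × 0.59 = 64.56 ppm.
(a) Deficit to target: 73 − 64.56 = 8.44 mg/L.
(a) As CaCO₃: 8.44 mg/L × 692,655 L = 5846 g; ÷ 50 g/eq ÷ 2 = 58.46 mol Na₂CO₃.
(a) Mass: 58.46 × 106 = 6197 g.

(b) [OCl⁻]/[HOCl] = 10^(pH − pKa) = 10^(7.0 − 7.5) = 10^-0.50 = 0.3162.
(b) Fraction as HOCl = 1 / (1 + 0.3162) = 0.7597.

(a) 6.20 kg; (b) 76.0%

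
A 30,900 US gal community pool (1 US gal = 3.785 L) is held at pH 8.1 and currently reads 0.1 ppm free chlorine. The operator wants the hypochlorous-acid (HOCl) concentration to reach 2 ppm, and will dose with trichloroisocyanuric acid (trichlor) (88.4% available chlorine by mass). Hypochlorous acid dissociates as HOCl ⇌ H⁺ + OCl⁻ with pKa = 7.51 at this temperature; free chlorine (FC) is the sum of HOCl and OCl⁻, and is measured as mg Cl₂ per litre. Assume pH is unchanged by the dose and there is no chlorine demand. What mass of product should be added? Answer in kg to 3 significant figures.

1.28 kg

Volume: 30,900 US gal × 3.785 L/gal = 116,956 L.
[OCl⁻]/[HOCl] = 10^(pH − pKa) = 10^(8.1 − 7.51) = 3.89; fraction as HOCl = 1/(1 + 3.89) = 0.2045.
Free chlorine required for 2 ppm HOCl: 2 / 0.2045 = 9.781 ppm.
FC to add: 9.781 − 0.1 = 9.681 mg/L as Cl₂.
Cl₂ equivalent: 9.681 mg/L × 116,956 L = 1132 g.
Product at 88.4% available Cl: 1132 / 0.884 = 1281 g.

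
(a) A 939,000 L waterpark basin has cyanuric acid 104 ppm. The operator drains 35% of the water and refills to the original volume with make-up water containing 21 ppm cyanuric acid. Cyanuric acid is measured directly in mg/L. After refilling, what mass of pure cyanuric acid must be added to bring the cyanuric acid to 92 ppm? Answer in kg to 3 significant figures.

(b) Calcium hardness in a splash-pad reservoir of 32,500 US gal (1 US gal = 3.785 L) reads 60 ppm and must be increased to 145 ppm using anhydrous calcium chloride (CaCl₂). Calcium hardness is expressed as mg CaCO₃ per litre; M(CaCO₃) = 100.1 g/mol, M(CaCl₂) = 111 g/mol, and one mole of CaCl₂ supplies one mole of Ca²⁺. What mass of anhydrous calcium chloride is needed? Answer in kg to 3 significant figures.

(a) After draining 35% and refilling: 104 × 0.65 + 21 × 0.35 = 74.95 ppm.
(a) Deficit to target: 92 − 74.95 = 17.05 mg/L.
(a) Mass: 17.05 mg/L × 939,000 L = 16,010 g cyanuric acid.

(b) Volume: 32,500 US gal × 3.785 L/gal = 123,012 L.
(b) Hardness to add: (145 − 60) = 85 mg/L as CaCO₃ × 123,012 L = 10,460 g as CaCO₃.
(b) Moles of Ca²⁺ (1 mol Ca²⁺ ≡ 1 mol CaCO₃): 10,460 / 100.1 g/mol = 104.5 mol.
(b) Mass of CaCl₂: 104.5 × 111 = 11,590 g.

(a) 16.0 kg; (b) 11.6 kg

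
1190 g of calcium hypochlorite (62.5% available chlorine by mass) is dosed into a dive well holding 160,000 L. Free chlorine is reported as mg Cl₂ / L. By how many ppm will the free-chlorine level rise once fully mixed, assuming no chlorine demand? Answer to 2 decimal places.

4.65 ppm

Available chlorine delivered: 1190 g × 0.625 = 743.8 g as Cl₂.
Concentration rise: 743.8 g / 160,000 L = 4.648 mg/L = 4.65 ppm.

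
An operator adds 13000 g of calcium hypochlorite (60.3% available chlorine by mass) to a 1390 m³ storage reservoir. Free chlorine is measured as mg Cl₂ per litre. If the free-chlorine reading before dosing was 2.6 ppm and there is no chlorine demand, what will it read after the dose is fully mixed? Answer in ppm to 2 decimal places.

Volume: 1390 m³ = 1,390,000 L.
Available chlorine delivered: 13,000 g × 0.603 = 7839 g as Cl₂.
Concentration rise: 7839 g / 1,390,000 L = 5.64 mg/L = 5.64 ppm.
Final FC: 2.6 + 5.64 = 8.24 ppm.

8.24 ppm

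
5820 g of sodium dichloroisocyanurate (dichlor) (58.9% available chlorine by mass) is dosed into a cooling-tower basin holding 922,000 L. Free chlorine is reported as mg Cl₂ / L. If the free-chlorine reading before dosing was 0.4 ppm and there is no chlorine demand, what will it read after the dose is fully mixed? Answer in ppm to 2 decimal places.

Available chlorine delivered: 5820 g × 0.589 = 3428 g as Cl₂.
Concentration rise: 3428 g / 922,000 L = 3.718 mg/L = 3.72 ppm.
Final FC: 0.4 + 3.72 = 4.12 ppm.

4.12 ppm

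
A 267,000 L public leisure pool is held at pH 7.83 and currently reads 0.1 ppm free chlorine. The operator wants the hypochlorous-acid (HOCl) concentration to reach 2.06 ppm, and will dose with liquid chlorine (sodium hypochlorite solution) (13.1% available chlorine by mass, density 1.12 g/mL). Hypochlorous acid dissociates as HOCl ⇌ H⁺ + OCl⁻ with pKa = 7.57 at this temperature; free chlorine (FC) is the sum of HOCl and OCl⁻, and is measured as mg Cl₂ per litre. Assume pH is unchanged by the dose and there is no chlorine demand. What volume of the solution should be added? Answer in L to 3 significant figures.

[OCl⁻]/[HOCl] = 10^(pH − pKa) = 10^(7.83 − 7.57) = 1.82; fraction as HOCl = 1/(1 + 1.82) = 0.3546.
Free chlorine required for 2.06 ppm HOCl: 2.06 / 0.3546 = 5.809 ppm.
FC to add: 5.809 − 0.1 = 5.709 mg/L as Cl₂.
Cl₂ equivalent: 5.709 mg/L × 267,000 L = 1524 g.
Product at 13.1% available Cl: 1524 / 0.131 = 11,640 g.
Volume: 11,640 g ÷ 1.12 g/mL = 10,390 mL.

10.4 L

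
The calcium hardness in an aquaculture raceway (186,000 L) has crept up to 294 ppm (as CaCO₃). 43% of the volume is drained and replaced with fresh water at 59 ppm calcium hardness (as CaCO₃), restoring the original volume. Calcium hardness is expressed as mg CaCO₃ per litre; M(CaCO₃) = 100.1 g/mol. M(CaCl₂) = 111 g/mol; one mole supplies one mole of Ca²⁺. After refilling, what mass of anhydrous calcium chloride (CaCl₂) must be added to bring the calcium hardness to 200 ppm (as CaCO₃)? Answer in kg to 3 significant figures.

1.45 kg

After draining 43% and refilling: 294 × 0.57 + 59 × 0.43 = 192.95 ppm.
Deficit to target: 200 − 192.95 = 7.05 mg/L.
As CaCO₃: 7.05 mg/L × 186,000 L = 1311 g; ÷ 100.1 = 13.1 mol Ca²⁺.
Mass: 13.1 × 111 = 1454 g.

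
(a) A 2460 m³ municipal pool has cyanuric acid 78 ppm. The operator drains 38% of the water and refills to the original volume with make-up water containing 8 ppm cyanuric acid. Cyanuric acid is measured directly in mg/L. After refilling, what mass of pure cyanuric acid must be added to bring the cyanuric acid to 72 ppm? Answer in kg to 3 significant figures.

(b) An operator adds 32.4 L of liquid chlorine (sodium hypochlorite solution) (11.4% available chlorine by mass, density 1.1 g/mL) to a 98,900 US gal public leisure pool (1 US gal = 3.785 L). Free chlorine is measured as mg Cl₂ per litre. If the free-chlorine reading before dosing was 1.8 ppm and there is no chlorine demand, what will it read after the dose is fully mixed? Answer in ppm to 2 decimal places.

(a) Volume: 2460 m³ = 2,460,000 L.
(a) After draining 38% and refilling: 78 × 0.62 + 8 × 0.38 = 51.4 ppm.
(a) Deficit to target: 72 − 51.4 = 20.6 mg/L.
(a) Mass: 20.6 mg/L × 2,460,000 L = 50,680 g cyanuric acid.

(b) Volume: 98,900 US gal × 3.785 L/gal = 374,336 L.
(b) Mass of solution: 32.4 L × 1000 mL/L × 1.1 g/mL = 35,640 g.
(b) Available chlorine delivered: 35,640 g × 0.114 = 4063 g as Cl₂.
(b) Concentration rise: 4063 g / 374,336 L = 10.85 mg/L = 10.85 ppm.
(b) Final FC: 1.8 + 10.85 = 12.65 ppm.

(a) 50.7 kg; (b) 12.65 ppm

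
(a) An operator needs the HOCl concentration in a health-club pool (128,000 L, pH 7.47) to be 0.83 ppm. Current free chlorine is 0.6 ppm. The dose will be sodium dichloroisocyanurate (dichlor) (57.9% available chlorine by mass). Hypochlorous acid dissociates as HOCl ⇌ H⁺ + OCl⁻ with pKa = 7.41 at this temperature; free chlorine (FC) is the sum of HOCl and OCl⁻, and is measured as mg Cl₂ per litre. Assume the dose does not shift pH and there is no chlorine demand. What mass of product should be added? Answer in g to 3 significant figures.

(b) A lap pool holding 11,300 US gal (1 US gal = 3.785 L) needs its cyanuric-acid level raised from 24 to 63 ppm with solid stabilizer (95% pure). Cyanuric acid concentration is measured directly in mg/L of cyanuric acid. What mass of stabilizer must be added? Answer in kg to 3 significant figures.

(a) 262 g; (b) 1.76 kg

(a) [OCl⁻]/[HOCl] = 10^(pH − pKa) = 10^(7.47 − 7.41) = 1.148; fraction as HOCl = 1/(1 + 1.148) = 0.4655.
(a) Free chlorine required for 0.83 ppm HOCl: 0.83 / 0.4655 = 1.783 ppm.
(a) FC to add: 1.783 − 0.6 = 1.183 mg/L as Cl₂.
(a) Cl₂ equivalent: 1.183 mg/L × 128,000 L = 151.4 g.
(a) Product at 57.9% available Cl: 151.4 / 0.579 = 261.5 g.

(b) Volume: 11,300 US gal × 3.785 L/gal = 42,770 L.
(b) CYA to add: (63 − 24) = 39 mg/L × 42,770 L = 1668 g cyanuric acid.
(b) At 95% purity: 1668 / 0.95 = 1756 g product.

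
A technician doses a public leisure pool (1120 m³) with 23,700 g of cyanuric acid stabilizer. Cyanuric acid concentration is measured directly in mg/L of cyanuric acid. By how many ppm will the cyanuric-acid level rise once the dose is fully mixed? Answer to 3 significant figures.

Volume: 1120 m³ = 1,120,000 L.
Rise: 23,700 g / 1,120,000 L × 1000 = 21.16 mg/L.

21.2 ppm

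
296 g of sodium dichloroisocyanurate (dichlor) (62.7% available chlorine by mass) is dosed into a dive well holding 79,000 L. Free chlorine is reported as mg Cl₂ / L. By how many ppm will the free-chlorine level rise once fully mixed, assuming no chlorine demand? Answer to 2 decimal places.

2.35 ppm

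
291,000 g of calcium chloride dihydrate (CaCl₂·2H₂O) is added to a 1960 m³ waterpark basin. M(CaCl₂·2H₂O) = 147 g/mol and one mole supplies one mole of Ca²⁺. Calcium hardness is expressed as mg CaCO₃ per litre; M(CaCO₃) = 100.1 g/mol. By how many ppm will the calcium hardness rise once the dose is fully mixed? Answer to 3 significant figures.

101 ppm

Volume: 1960 m³ = 1,960,000 L.
Moles of Ca²⁺: 291,000 g ÷ 147 g/mol = 1980 mol.
As CaCO₃: 1980 mol × 100.1 g/mol = 198,200 g.
Rise: 198,200 g / 1,960,000 L × 1000 = 101.1 mg/L.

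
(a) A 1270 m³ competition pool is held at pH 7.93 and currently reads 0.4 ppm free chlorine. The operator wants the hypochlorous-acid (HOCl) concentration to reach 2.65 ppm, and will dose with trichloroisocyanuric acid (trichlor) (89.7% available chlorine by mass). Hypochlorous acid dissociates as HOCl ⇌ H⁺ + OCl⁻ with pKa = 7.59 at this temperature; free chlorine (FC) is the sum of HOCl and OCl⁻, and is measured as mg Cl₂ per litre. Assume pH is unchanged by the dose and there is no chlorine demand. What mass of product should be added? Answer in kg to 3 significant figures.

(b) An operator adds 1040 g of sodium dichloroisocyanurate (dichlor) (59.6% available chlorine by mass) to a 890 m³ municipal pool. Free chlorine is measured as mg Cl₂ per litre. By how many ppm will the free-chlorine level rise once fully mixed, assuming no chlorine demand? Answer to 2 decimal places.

(a) 11.4 kg; (b) 0.70 ppm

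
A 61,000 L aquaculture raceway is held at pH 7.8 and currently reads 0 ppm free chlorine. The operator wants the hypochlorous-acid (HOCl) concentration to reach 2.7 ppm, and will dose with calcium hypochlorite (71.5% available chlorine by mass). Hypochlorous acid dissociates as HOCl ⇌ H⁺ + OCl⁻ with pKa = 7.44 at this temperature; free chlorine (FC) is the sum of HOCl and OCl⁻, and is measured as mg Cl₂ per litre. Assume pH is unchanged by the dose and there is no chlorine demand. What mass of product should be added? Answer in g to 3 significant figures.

[OCl⁻]/[HOCl] = 10^(pH − pKa) = 10^(7.8 − 7.44) = 2.291; fraction as HOCl = 1/(1 + 2.291) = 0.3039.
Free chlorine required for 2.7 ppm HOCl: 2.7 / 0.3039 = 8.885 ppm.
FC to add: 8.885 − 0 = 8.885 mg/L as Cl₂.
Cl₂ equivalent: 8.885 mg/L × 61,000 L = 542 g.
Product at 71.5% available Cl: 542 / 0.715 = 758.1 g.

758 g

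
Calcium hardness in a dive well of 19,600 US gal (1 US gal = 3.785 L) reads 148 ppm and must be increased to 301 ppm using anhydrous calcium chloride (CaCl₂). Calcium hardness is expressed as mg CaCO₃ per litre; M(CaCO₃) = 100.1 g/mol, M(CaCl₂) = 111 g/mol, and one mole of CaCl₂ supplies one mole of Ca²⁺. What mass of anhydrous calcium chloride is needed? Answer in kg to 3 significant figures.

12.6 kg

Volume: 19,600 US gal × 3.785 L/gal = 74,186 L.
Hardness to add: (301 − 148) = 153 mg/L as CaCO₃ × 74,186 L = 11,350 g as CaCO₃.
Moles of Ca²⁺ (1 mol Ca²⁺ ≡ 1 mol CaCO₃): 11,350 / 100.1 g/mol = 113.4 mol.
Mass of CaCl₂: 113.4 × 111 = 12,590 g.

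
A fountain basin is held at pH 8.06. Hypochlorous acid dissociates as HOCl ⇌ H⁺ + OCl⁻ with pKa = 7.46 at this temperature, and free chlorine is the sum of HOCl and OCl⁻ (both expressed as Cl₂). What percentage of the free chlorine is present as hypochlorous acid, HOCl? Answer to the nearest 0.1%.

20.1%

[OCl⁻]/[HOCl] = 10^(pH − pKa) = 10^(8.06 − 7.46) = 10^0.60 = 3.981.
Fraction as HOCl = 1 / (1 + 3.981) = 0.2008.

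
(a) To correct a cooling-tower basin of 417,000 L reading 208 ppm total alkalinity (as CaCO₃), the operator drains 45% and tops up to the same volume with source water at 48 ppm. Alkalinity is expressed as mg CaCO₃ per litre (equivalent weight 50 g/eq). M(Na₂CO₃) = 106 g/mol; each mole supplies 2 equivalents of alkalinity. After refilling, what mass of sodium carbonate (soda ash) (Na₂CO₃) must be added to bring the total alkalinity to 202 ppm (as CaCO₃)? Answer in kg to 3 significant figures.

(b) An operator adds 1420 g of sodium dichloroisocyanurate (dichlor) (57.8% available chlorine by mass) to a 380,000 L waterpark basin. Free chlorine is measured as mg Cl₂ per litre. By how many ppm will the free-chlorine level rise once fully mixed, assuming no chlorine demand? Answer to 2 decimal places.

(a) After draining 45% and refilling: 208 × 0.55 + 48 × 0.45 = 136 ppm.
(a) Deficit to target: 202 − 136 = 66 mg/L.
(a) As CaCO₃: 66 mg/L × 417,000 L = 27,520 g; ÷ 50 g/eq ÷ 2 = 275.2 mol Na₂CO₃.
(a) Mass: 275.2 × 106 = 29,170 g.

(b) Available chlorine delivered: 1420 g × 0.578 = 820.8 g as Cl₂.
(b) Concentration rise: 820.8 g / 380,000 L = 2.16 mg/L = 2.16 ppm.

(a) 29.2 kg; (b) 2.16 ppm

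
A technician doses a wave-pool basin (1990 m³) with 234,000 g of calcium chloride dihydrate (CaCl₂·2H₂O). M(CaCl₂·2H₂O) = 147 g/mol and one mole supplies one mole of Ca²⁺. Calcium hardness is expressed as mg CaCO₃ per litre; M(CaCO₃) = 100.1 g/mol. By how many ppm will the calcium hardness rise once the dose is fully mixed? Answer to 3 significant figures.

80.1 ppm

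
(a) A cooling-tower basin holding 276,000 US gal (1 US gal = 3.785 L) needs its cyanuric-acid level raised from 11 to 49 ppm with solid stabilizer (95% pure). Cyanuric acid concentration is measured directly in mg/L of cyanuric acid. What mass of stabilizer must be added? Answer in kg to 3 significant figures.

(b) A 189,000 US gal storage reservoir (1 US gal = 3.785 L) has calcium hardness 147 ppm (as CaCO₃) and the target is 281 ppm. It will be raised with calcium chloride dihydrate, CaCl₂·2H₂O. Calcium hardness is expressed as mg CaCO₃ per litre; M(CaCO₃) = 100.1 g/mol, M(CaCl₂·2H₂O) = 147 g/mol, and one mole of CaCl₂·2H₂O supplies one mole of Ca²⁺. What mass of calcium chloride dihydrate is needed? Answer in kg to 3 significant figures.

(a) Volume: 276,000 US gal × 3.785 L/gal = 1,044,660 L.
(a) CYA to add: (49 − 11) = 38 mg/L × 1,044,660 L = 39,700 g cyanuric acid.
(a) At 95% purity: 39,700 / 0.95 = 41,790 g product.

(b) Volume: 189,000 US gal × 3.785 L/gal = 715,365 L.
(b) Hardness to add: (281 − 147) = 134 mg/L as CaCO₃ × 715,365 L = 95,860 g as CaCO₃.
(b) Moles of Ca²⁺ (1 mol Ca²⁺ ≡ 1 mol CaCO₃): 95,860 / 100.1 g/mol = 957.6 mol.
(b) Mass of CaCl₂·2H₂O: 957.6 × 147 = 140,800 g.

(a) 41.8 kg; (b) 141 kg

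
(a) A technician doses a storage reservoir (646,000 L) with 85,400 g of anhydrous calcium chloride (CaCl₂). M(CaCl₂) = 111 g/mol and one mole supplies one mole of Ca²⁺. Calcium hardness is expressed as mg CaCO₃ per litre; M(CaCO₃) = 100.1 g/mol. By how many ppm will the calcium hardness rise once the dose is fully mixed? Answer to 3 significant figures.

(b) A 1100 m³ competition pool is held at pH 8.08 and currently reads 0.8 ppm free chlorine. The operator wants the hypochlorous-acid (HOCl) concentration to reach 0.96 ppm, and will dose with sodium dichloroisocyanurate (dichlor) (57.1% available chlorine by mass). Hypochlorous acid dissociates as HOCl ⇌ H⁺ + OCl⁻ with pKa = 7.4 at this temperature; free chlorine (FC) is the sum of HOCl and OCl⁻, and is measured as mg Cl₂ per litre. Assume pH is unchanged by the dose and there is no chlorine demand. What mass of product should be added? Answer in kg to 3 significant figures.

(a) 119 ppm; (b) 9.16 kg

(a) Moles of Ca²⁺: 85,400 g ÷ 111 g/mol = 769.4 mol.
(a) As CaCO₃: 769.4 mol × 100.1 g/mol = 77,010 g.
(a) Rise: 77,010 g / 646,000 L × 1000 = 119.2 mg/L.

(b) Volume: 1100 m³ = 1,100,000 L.
(b) [OCl⁻]/[HOCl] = 10^(pH − pKa) = 10^(8.08 − 7.4) = 4.786; fraction as HOCl = 1/(1 + 4.786) = 0.1728.
(b) Free chlorine required for 0.96 ppm HOCl: 0.96 / 0.1728 = 5.555 ppm.
(b) FC to add: 5.555 − 0.8 = 4.755 mg/L as Cl₂.
(b) Cl₂ equivalent: 4.755 mg/L × 1,100,000 L = 5230 g.
(b) Product at 57.1% available Cl: 5230 / 0.571 = 9160 g.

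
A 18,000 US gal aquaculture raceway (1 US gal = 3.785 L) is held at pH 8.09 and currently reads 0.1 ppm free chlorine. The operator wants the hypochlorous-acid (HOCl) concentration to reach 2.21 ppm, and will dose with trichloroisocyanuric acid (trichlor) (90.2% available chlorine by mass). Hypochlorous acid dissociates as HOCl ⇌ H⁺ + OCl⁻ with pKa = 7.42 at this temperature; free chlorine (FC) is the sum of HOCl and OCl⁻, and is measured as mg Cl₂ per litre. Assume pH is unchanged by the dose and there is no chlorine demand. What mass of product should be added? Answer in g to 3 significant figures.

Volume: 18,000 US gal × 3.785 L/gal = 68,130 L.
[OCl⁻]/[HOCl] = 10^(pH − pKa) = 10^(8.09 − 7.42) = 4.677; fraction as HOCl = 1/(1 + 4.677) = 0.1761.
Free chlorine required for 2.21 ppm HOCl: 2.21 / 0.1761 = 12.55 ppm.
FC to add: 12.55 − 0.1 = 12.45 mg/L as Cl₂.
Cl₂ equivalent: 12.45 mg/L × 68,130 L = 848 g.
Product at 90.2% available Cl: 848 / 0.902 = 940.1 g.

940 g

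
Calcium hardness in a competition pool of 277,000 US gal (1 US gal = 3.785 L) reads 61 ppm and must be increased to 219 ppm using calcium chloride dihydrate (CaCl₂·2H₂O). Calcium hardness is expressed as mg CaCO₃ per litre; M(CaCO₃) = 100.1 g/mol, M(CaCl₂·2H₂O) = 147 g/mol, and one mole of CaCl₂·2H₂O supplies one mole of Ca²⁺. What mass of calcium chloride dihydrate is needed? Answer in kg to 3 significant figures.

Volume: 277,000 US gal × 3.785 L/gal = 1,048,445 L.
Hardness to add: (219 − 61) = 158 mg/L as CaCO₃ × 1,048,445 L = 165,700 g as CaCO₃.
Moles of Ca²⁺ (1 mol Ca²⁺ ≡ 1 mol CaCO₃): 165,700 / 100.1 g/mol = 1655 mol.
Mass of CaCl₂·2H₂O: 1655 × 147 = 243,300 g.

243 kg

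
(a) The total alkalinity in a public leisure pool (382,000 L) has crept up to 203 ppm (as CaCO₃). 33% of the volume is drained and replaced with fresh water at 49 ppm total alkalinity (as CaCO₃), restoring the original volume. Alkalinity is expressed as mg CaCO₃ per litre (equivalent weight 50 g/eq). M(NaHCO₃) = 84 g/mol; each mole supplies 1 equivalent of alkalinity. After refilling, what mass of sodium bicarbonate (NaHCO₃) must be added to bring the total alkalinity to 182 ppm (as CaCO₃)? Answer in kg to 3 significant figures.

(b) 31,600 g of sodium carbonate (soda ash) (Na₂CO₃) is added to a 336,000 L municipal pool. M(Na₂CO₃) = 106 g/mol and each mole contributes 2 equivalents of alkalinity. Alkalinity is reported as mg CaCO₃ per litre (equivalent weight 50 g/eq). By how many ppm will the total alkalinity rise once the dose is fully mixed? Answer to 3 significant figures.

(a) 19.1 kg; (b) 88.7 ppm

(a) After draining 33% and refilling: 203 × 0.67 + 49 × 0.33 = 152.18 ppm.
(a) Deficit to target: 182 − 152.18 = 29.82 mg/L.
(a) As CaCO₃: 29.82 mg/L × 382,000 L = 11,390 g; ÷ 50 g/eq ÷ 1 = 227.8 mol NaHCO₃.
(a) Mass: 227.8 × 84 = 19,140 g.

(b) Moles of Na₂CO₃: 31,600 g ÷ 106 g/mol = 298.1 mol → 596.2 eq of alkalinity.
(b) As CaCO₃: 596.2 eq × 50 g/eq = 29,810 g.
(b) Rise: 29,810 g / 336,000 L × 1000 = 88.72 mg/L.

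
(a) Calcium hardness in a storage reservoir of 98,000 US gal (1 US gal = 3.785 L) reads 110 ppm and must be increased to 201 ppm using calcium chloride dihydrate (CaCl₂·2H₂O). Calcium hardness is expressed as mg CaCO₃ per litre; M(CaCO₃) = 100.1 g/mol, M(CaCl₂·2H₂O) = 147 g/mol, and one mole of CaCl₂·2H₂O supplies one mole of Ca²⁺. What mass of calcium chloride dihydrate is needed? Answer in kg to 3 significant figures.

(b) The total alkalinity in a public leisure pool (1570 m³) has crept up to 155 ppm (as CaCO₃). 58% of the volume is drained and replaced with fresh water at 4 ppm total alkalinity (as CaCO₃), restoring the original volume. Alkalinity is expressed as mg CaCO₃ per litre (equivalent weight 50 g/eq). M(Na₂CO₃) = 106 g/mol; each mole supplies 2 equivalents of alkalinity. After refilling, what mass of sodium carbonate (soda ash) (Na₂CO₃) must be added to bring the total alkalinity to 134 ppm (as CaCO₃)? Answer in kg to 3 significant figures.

(a) Volume: 98,000 US gal × 3.785 L/gal = 370,930 L.
(a) Hardness to add: (201 − 110) = 91 mg/L as CaCO₃ × 370,930 L = 33,750 g as CaCO₃.
(a) Moles of Ca²⁺ (1 mol Ca²⁺ ≡ 1 mol CaCO₃): 33,750 / 100.1 g/mol = 337.2 mol.
(a) Mass of CaCl₂·2H₂O: 337.2 × 147 = 49,570 g.

(b) Volume: 1570 m³ = 1,570,000 L.
(b) After draining 58% and refilling: 155 × 0.42 + 4 × 0.58 = 67.42 ppm.
(b) Deficit to target: 134 − 67.42 = 66.58 mg/L.
(b) As CaCO₃: 66.58 mg/L × 1,570,000 L = 104,500 g; ÷ 50 g/eq ÷ 2 = 1045 mol Na₂CO₃.
(b) Mass: 1045 × 106 = 110,800 g.

(a) 49.6 kg; (b) 111 kg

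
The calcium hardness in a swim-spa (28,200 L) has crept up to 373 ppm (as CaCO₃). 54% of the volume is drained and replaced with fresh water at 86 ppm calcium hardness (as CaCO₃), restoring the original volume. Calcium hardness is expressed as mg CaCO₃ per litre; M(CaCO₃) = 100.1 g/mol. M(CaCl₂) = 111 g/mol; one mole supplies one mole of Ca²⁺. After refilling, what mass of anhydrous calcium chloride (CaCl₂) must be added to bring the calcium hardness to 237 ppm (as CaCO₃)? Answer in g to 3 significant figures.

After draining 54% and refilling: 373 × 0.46 + 86 × 0.54 = 218.02 ppm.
Deficit to target: 237 − 218.02 = 18.98 mg/L.
As CaCO₃: 18.98 mg/L × 28,200 L = 535.2 g; ÷ 100.1 = 5.347 mol Ca²⁺.
Mass: 5.347 × 111 = 593.5 g.

594 g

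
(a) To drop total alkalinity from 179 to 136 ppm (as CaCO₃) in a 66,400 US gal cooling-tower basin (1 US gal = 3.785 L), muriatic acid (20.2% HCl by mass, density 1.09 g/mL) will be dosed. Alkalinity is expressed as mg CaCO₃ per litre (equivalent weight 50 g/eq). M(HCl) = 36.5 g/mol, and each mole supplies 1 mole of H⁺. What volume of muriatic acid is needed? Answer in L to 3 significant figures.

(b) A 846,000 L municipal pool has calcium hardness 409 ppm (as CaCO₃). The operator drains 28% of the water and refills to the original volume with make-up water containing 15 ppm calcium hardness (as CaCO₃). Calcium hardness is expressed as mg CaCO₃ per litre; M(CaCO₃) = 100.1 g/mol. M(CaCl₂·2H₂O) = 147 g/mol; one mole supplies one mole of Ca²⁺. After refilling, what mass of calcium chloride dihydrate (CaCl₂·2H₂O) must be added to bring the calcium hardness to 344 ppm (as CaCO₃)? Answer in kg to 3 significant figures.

(a) 35.8 L; (b) 56.3 kg

(a) Volume: 66,400 US gal × 3.785 L/gal = 251,324 L.
(a) Alkalinity to neutralize: (179 − 136) = 43 mg/L as CaCO₃ × 251,324 L = 10,810 g as CaCO₃.
(a) Equivalents of H⁺ required: 10,810 ÷ 50 g/eq = 216.1 eq = 216.1 mol HCl.
(a) Mass of HCl: 216.1 × 36.5 = 7889 g.
(a) Mass of 20.2% solution: 7889 / 0.202 = 39,050 g.
(a) Volume: 39,050 g ÷ 1.09 g/mL = 35,830 mL.

(b) After draining 28% and refilling: 409 × 0.72 + 15 × 0.28 = 298.68 ppm.
(b) Deficit to target: 344 − 298.68 = 45.32 mg/L.
(b) As CaCO₃: 45.32 mg/L × 846,000 L = 38,340 g; ÷ 100.1 = 383 mol Ca²⁺.
(b) Mass: 383 × 147 = 56,300 g.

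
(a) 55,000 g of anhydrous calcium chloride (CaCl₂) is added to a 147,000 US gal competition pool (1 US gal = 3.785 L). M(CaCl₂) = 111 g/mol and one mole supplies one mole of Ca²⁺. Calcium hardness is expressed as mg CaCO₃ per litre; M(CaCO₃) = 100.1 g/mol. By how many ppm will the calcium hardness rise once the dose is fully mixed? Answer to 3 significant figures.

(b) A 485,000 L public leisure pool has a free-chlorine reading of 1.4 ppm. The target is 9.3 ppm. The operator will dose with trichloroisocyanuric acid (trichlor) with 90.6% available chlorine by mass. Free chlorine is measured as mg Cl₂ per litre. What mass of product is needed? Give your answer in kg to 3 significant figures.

(a) 89.1 ppm; (b) 4.23 kg

(a) Volume: 147,000 US gal × 3.785 L/gal = 556,395 L.
(a) Moles of Ca²⁺: 55,000 g ÷ 111 g/mol = 495.5 mol.
(a) As CaCO₃: 495.5 mol × 100.1 g/mol = 49,600 g.
(a) Rise: 49,600 g / 556,395 L × 1000 = 89.14 mg/L.

(b) Chlorine deficit: 9.3 − 1.4 = 7.9 ppm = 7.9 mg/L as Cl₂.
(b) Cl₂ equivalent needed: 7.9 mg/L × 485,000 L = 3,832,000 mg = 3832 g.
(b) Product at 90.6% available chlorine: 3832 / 0.906 = 4229 g.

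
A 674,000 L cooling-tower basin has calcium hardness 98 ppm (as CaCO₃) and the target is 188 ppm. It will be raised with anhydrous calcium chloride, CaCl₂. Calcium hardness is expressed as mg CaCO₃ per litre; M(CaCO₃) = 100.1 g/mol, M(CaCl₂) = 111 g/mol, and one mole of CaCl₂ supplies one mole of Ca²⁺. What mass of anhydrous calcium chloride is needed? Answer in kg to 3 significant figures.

67.3 kg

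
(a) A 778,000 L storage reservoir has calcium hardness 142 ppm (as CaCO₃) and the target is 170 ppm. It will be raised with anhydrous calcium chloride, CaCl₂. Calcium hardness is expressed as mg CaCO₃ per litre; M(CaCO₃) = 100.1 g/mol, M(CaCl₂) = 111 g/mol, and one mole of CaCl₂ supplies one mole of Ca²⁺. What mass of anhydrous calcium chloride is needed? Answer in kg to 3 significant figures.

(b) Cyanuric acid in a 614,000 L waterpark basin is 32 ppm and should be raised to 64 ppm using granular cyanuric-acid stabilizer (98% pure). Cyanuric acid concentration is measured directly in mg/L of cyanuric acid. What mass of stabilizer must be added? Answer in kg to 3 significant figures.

(a) Hardness to add: (170 − 142) = 28 mg/L as CaCO₃ × 778,000 L = 21,780 g as CaCO₃.
(a) Moles of Ca²⁺ (1 mol Ca²⁺ ≡ 1 mol CaCO₃): 21,780 / 100.1 g/mol = 217.6 mol.
(a) Mass of CaCl₂: 217.6 × 111 = 24,160 g.

(b) CYA to add: (64 − 32) = 32 mg/L × 614,000 L = 19,650 g cyanuric acid.
(b) At 98% purity: 19,650 / 0.98 = 20,050 g product.

(a) 24.2 kg; (b) 20.0 kg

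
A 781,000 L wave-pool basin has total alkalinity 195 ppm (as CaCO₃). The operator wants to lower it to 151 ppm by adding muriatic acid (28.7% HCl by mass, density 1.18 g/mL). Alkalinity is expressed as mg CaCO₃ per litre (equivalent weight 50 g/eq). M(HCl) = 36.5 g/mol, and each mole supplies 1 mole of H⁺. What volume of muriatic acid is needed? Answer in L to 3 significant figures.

74.1 L

Alkalinity to neutralize: (195 − 151) = 44 mg/L as CaCO₃ × 781,000 L = 34,360 g as CaCO₃.
Equivalents of H⁺ required: 34,360 ÷ 50 g/eq = 687.3 eq = 687.3 mol HCl.
Mass of HCl: 687.3 × 36.5 = 25,090 g.
Mass of 28.7% solution: 25,090 / 0.287 = 87,410 g.
Volume: 87,410 g ÷ 1.18 g/mL = 74,070 mL.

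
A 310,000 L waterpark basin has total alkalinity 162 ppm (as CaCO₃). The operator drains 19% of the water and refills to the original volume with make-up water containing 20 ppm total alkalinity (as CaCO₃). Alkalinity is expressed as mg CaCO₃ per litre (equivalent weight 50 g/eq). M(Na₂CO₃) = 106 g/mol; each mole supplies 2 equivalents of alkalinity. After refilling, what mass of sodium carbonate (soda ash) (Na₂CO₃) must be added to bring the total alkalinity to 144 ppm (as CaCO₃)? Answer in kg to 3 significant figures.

After draining 19% and refilling: 162 × 0.81 + 20 × 0.19 = 135.02 ppm.
Deficit to target: 144 − 135.02 = 8.98 mg/L.
As CaCO₃: 8.98 mg/L × 310,000 L = 2784 g; ÷ 50 g/eq ÷ 2 = 27.84 mol Na₂CO₃.
Mass: 27.84 × 106 = 2951 g.

2.95 kg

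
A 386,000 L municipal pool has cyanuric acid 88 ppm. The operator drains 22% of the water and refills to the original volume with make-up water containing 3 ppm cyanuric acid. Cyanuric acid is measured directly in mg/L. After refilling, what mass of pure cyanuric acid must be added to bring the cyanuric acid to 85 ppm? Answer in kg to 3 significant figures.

6.06 kg

After draining 22% and refilling: 88 × 0.78 + 3 × 0.22 = 69.3 ppm.
Deficit to target: 85 − 69.3 = 15.7 mg/L.
Mass: 15.7 mg/L × 386,000 L = 6060 g cyanuric acid.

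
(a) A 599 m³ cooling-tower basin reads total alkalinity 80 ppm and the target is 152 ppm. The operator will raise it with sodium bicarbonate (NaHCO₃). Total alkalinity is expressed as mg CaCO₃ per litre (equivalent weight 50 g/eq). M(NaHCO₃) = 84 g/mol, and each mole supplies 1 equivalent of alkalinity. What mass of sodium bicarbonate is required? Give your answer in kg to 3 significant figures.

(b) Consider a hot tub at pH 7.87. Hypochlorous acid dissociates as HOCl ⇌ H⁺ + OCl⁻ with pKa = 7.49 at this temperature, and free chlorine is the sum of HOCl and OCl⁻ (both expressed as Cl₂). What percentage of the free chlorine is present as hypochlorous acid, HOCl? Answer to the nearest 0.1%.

(a) 72.5 kg; (b) 29.4%

(a) Volume: 599 m³ = 599,000 L.
(a) Alkalinity to add: (152 − 80) = 72 mg/L as CaCO₃ × 599,000 L = 43,130 g as CaCO₃.
(a) Equivalents: 43,130 g ÷ 50 g/eq = 862.6 eq.
(a) NaHCO₃ supplies 1 eq per mole → 862.6 mol.
(a) Mass: 862.6 mol × 84 g/mol = 72,460 g.

(b) [OCl⁻]/[HOCl] = 10^(pH − pKa) = 10^(7.87 − 7.49) = 10^0.38 = 2.399.
(b) Fraction as HOCl = 1 / (1 + 2.399) = 0.2942.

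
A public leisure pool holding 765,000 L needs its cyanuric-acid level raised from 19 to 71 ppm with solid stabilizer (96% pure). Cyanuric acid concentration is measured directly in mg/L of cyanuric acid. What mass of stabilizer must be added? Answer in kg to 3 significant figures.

CYA to add: (71 − 19) = 52 mg/L × 765,000 L = 39,780 g cyanuric acid.
At 96% purity: 39,780 / 0.96 = 41,440 g product.

41.4 kg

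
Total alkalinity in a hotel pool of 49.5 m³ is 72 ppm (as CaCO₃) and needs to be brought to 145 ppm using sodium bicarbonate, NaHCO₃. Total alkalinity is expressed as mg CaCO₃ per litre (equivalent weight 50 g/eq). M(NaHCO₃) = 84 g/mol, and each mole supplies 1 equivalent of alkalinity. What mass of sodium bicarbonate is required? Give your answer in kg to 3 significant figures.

6.07 kg

Volume: 49.5 m³ = 49,500 L.
Alkalinity to add: (145 − 72) = 73 mg/L as CaCO₃ × 49,500 L = 3614 g as CaCO₃.
Equivalents: 3614 g ÷ 50 g/eq = 72.27 eq.
NaHCO₃ supplies 1 eq per mole → 72.27 mol.
Mass: 72.27 mol × 84 g/mol = 6071 g.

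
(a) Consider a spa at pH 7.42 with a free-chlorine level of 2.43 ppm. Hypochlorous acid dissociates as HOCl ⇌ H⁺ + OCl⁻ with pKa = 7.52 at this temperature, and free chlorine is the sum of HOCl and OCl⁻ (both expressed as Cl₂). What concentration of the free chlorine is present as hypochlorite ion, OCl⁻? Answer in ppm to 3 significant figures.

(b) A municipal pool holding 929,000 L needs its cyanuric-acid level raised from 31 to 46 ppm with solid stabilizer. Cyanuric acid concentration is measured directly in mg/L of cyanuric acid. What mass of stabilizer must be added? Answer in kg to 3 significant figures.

(a) [OCl⁻]/[HOCl] = 10^(pH − pKa) = 10^(7.42 − 7.52) = 10^-0.10 = 0.7943.
(a) Fraction as HOCl = 1 / (1 + 0.7943) = 0.5573.
(a) OCl⁻ = (1 − 0.5573) × 2.43 ppm = 1.076 ppm.

(b) CYA to add: (46 − 31) = 15 mg/L × 929,000 L = 13,940 g cyanuric acid.

(a) 1.08 ppm; (b) 13.9 kg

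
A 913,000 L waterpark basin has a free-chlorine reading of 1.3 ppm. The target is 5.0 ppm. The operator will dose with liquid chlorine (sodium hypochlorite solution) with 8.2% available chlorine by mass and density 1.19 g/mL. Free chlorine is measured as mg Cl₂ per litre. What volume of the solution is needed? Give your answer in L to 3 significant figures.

34.6 L

Chlorine deficit: 5.0 − 1.3 = 3.7 ppm = 3.7 mg/L as Cl₂.
Cl₂ equivalent needed: 3.7 mg/L × 913,000 L = 3,378,000 mg = 3378 g.
Product at 8.2% available chlorine: 3378 / 0.082 = 41,200 g.
Volume at density 1.19 g/mL: 41,200 g ÷ 1.19 g/mL = 34,620 mL.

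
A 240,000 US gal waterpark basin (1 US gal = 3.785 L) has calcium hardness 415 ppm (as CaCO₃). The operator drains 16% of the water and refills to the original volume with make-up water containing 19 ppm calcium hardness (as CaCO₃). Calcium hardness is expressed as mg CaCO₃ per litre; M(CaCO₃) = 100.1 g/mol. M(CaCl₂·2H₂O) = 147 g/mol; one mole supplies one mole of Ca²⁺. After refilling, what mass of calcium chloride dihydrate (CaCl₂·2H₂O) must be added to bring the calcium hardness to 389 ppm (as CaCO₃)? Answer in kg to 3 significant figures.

49.8 kg

Volume: 240,000 US gal × 3.785 L/gal = 908,400 L.
After draining 16% and refilling: 415 × 0.84 + 19 × 0.16 = 351.64 ppm.
Deficit to target: 389 − 351.64 = 37.36 mg/L.
As CaCO₃: 37.36 mg/L × 908,400 L = 33,940 g; ÷ 100.1 = 339 mol Ca²⁺.
Mass: 339 × 147 = 49,840 g.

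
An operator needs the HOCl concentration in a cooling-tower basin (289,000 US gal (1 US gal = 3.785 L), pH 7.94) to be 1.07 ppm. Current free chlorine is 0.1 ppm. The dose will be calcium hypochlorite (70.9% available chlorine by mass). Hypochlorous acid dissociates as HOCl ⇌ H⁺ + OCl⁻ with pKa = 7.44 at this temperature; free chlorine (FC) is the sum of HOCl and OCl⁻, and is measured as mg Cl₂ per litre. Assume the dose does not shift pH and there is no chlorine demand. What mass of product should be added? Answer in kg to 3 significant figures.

Volume: 289,000 US gal × 3.785 L/gal = 1,093,865 L.
[OCl⁻]/[HOCl] = 10^(pH − pKa) = 10^(7.94 − 7.44) = 3.162; fraction as HOCl = 1/(1 + 3.162) = 0.2403.
Free chlorine required for 1.07 ppm HOCl: 1.07 / 0.2403 = 4.454 ppm.
FC to add: 4.454 − 0.1 = 4.354 mg/L as Cl₂.
Cl₂ equivalent: 4.354 mg/L × 1,093,865 L = 4762 g.
Product at 70.9% available Cl: 4762 / 0.709 = 6717 g.

6.72 kg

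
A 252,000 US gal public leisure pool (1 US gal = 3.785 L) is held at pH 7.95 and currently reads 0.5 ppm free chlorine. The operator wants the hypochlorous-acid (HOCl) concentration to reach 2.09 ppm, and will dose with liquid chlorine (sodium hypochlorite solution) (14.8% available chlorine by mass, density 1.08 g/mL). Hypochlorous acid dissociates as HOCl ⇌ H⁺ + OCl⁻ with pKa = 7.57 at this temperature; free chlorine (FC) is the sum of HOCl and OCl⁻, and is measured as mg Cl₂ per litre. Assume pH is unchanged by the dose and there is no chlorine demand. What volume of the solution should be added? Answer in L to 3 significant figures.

39.4 L

Volume: 252,000 US gal × 3.785 L/gal = 953,820 L.
[OCl⁻]/[HOCl] = 10^(pH − pKa) = 10^(7.95 − 7.57) = 2.399; fraction as HOCl = 1/(1 + 2.399) = 0.2942.
Free chlorine required for 2.09 ppm HOCl: 2.09 / 0.2942 = 7.104 ppm.
FC to add: 7.104 − 0.5 = 6.604 mg/L as Cl₂.
Cl₂ equivalent: 6.604 mg/L × 953,820 L = 6299 g.
Product at 14.8% available Cl: 6299 / 0.148 = 42,560 g.
Volume: 42,560 g ÷ 1.08 g/mL = 39,410 mL.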